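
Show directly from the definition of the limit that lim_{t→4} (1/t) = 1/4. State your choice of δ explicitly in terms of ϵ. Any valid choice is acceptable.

Fix ϵ > 0. We seek δ > 0 such that 0 < |t − 4| < δ implies |1/t − (1/4)| < ϵ.
|1/t − (1/4)| = |4 − t|/(4·|t|) = |t − 4|/(4|t|).
Restrict δ ≤ 2. Then |t − 4| < 2 gives |t| > 2, so 4|t| > 8.
Then |1/t − (1/4)| < |t − 4|/8, which is < ϵ when |t − 4| < 8ϵ.
Take δ = min(2, 8ϵ). Then 0 < |t − 4| < δ gives both |t − 4| < 2 and |t − 4| < 8ϵ, so |1/t − (1/4)| < ϵ.

δ = min(2, 8ϵ)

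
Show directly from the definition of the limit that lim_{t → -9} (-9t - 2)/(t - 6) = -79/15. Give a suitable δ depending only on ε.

Fix ε > 0. We want δ > 0 with 0 < |t + 9| < δ ⇒ |(-9t - 2)/(t - 6) + 79/15| < ε.
Combining over a common denominator, (-9t - 2)/(t - 6) + 79/15 = [(-9t - 2)·(-15) − 79·(t - 6)] / [(-15)·(t - 6)] = 56(t + 9) / ((-15)(t - 6)).
So |(-9t - 2)/(t - 6) + 79/15| = 56|t + 9| / (15·|t − 6|).
Require δ ≤ 15/2, so |t − 6| ≥ |-15| − |t + 9| > 15 − 15/2 = 15/2.
Hence |(-9t - 2)/(t - 6) + 79/15| < 56|t + 9|/(15·(15/2)) = (112/225)|t + 9|, which is < ε once |t + 9| < (225/112)ε.
Take δ = min(15/2, (225/112)ε). Then 0 < |t + 9| < δ forces both bounds, so |(-9t - 2)/(t - 6) + 79/15| < ε.

δ = min(15/2, (225/112)ε)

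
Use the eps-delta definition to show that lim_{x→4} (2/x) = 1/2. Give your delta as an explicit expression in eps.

Let eps > 0 be given. We seek delta > 0 such that 0 < |x − 4| < delta implies |2/x − (1/2)| < eps.
|2/x − (1/2)| = 2·|4 − x|/(4·|x|) = 2|x − 4|/(4|x|).
Restrict delta ≤ 2. Then |x − 4| < 2 gives |x| > 2, so 4|x| > 8.
Then |2/x − (1/2)| < 2|x − 4|/8, which is < eps when |x − 4| < 4eps.
Take delta = min(2, 4eps). Then 0 < |x − 4| < delta gives both |x − 4| < 2 and |x − 4| < 4eps, so |2/x − (1/2)| < eps.

delta = min(2, 4eps)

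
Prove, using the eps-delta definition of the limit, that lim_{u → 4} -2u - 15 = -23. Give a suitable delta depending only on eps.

Fix eps > 0. We need delta > 0 so that 0 < |u − 4| < delta implies |(-2u - 15) + 23| < eps.
Since (-2u - 15) + 23 = -2(u − 4), we have |(-2u - 15) + 23| = 2|u − 4|.
Thus it suffices that |u − 4| < eps/2.
Choosing delta = eps/2 gives |(-2u - 15) + 23| = 2|u − 4| < eps whenever |u − 4| < delta.

delta = eps/2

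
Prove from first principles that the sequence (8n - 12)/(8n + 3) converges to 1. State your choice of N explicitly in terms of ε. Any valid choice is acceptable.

N = (15/8)/ε

Let ε > 0. For n ≥ 1, |(8n - 12)/(8n + 3) − 1| = |-120|/(8(8n + 3)) = 120/(8(8n + 3)).
Since 8n + 3 ≥ 8n for n ≥ 1, this is ≤ 120/(8·8n) = (15/8)/n.
So |(8n - 12)/(8n + 3) − 1| < ε whenever n > (15/8)/ε.
Take N = (15/8)/ε. If n > N then |(8n - 12)/(8n + 3) − 1| ≤ (15/8)/n < ε.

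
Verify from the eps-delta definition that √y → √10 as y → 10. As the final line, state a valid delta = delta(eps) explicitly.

Fix eps > 0. We want delta > 0 such that 0 < |y − 10| < delta implies |√y − √10| < eps.
Multiplying by the conjugate, |√y − √10| = |y − 10|/(√y + √10).
Restrict delta ≤ 10 so that |y − 10| < 10 forces y > 0, and then √y + √10 > √10.
Hence |√y − √10| < |y − 10|/√10, which is < eps once |y − 10| < √10·eps.
Take delta = min(10, √10·eps). If 0 < |y − 10| < delta then y > 0 and |√y − √10| < |y − 10|/√10 < eps.

delta = min(10, √10·eps)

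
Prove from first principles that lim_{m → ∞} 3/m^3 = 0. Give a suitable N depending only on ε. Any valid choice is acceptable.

N = (3/ε)^{1/3}

Let ε > 0 be given. For m ≥ 1, |3/m^3 − 0| = 3/m^3.
3/m^3 < ε ⇔ m^3 > 3/ε ⇔ m > (3/ε)^{1/3}.
Take N = (3/ε)^{1/3}. Then m > N implies 3/m^3 < ε.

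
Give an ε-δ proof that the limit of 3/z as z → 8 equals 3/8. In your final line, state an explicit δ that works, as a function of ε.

Let ε > 0 be given. We seek δ > 0 such that 0 < |z − 8| < δ implies |3/z − (3/8)| < ε.
|3/z − (3/8)| = 3·|8 − z|/(8·|z|) = 3|z − 8|/(8|z|).
Restrict δ ≤ 4. Then |z − 8| < 4 gives |z| > 4, so 8|z| > 32.
Then |3/z − (3/8)| < 3|z − 8|/32, which is < ε when |z − 8| < (32/3)ε.
Take δ = min(4, (32/3)ε). Then 0 < |z − 8| < δ gives both |z − 8| < 4 and |z − 8| < (32/3)ε, so |3/z − (3/8)| < ε.

δ = min(4, (32/3)ε)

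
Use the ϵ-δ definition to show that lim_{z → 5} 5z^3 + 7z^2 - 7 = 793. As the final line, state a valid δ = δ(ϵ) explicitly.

δ = min(2, ϵ/629)

Suppose ϵ > 0. We want δ > 0 such that 0 < |z − 5| < δ implies |(5z^3 + 7z^2 - 7) − 793| < ϵ.
(5z^3 + 7z^2 - 7) − 793 = 5z^3 + 7z^2 - 800 = (z − 5)(5z^2 + 32z + 160).
So |(5z^3 + 7z^2 - 7) − 793| = |z − 5|·|5z^2 + 32z + 160|.
Assume first that |z − 5| < 2, so |z| < 7. Then |5z^2 + 32z + 160| ≤ 5·7^2 + 32·7 + 160 = 629.
Hence |(5z^3 + 7z^2 - 7) − 793| ≤ 629|z − 5| < ϵ provided |z − 5| < ϵ/629.
Choosing δ = min(2, ϵ/629) ensures both conditions, hence |(5z^3 + 7z^2 - 7) − 793| < ϵ.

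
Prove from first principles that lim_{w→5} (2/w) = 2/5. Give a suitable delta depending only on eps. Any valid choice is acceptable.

Fix eps > 0. We seek delta > 0 such that 0 < |w − 5| < delta implies |2/w − (2/5)| < eps.
|2/w − (2/5)| = 2·|5 − w|/(5·|w|) = 2|w − 5|/(5|w|).
Require delta ≤ 5/2 so that |w| > 5 − 5/2 = 5/2, hence 5|w| > 25/2.
Then |2/w − (2/5)| < 2|w − 5|/(25/2), which is < eps when |w − 5| < (25/4)eps.
Take delta = min(5/2, (25/4)eps). Then 0 < |w − 5| < delta gives both |w − 5| < 5/2 and |w − 5| < (25/4)eps, so |2/w − (2/5)| < eps.

delta = min(5/2, (25/4)eps)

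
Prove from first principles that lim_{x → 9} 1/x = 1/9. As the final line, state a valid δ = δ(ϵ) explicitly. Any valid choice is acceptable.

Let ϵ > 0. We seek δ > 0 such that 0 < |x − 9| < δ implies |1/x − (1/9)| < ϵ.
|1/x − (1/9)| = |9 − x|/(9·|x|) = |x − 9|/(9|x|).
Require δ ≤ 9/2 so that |x| > 9 − 9/2 = 9/2, hence 9|x| > 81/2.
Then |1/x − (1/9)| < |x − 9|/(81/2), which is < ϵ when |x − 9| < (81/2)ϵ.
Take δ = min(9/2, (81/2)ϵ). Then 0 < |x − 9| < δ gives both |x − 9| < 9/2 and |x − 9| < (81/2)ϵ, so |1/x − (1/9)| < ϵ.

δ = min(9/2, (81/2)ϵ)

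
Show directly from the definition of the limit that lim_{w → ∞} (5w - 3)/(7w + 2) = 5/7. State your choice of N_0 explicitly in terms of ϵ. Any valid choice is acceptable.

Fix ϵ > 0. We seek N_0 > 0 such that w > N_0 implies |(5w - 3)/(7w + 2) − (5/7)| < ϵ.
(5w - 3)/(7w + 2) − (5/7) = (7(5w - 3) − 5(7w + 2)) / (7(7w + 2)) = -31/(7(7w + 2)).
For w > 0 we have 7w + 2 > 7w, so |(5w - 3)/(7w + 2) − (5/7)| = 31/(7(7w + 2)) < 31/(7·7w) = (31/49)/w.
Thus |(5w - 3)/(7w + 2) − (5/7)| < ϵ whenever w > (31/49)/ϵ.
Take N_0 = (31/49)/ϵ. If w > N_0 then |(5w - 3)/(7w + 2) − (5/7)| < (31/49)/w < ϵ.

N_0 = (31/49)/ϵ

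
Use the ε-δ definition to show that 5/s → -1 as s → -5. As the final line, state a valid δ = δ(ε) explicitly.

δ = min(5/2, (5/2)ε)

Let ε > 0. We seek δ > 0 such that 0 < |s + 5| < δ implies |5/s + 1| < ε.
|5/s + 1| = 5·|-5 − s|/(5·|s|) = 5|s + 5|/(5|s|).
Restrict δ ≤ 5/2. Then |s + 5| < 5/2 gives |s| > 5/2, so 5|s| > 25/2.
Then |5/s + 1| < 5|s + 5|/(25/2), which is < ε when |s + 5| < (5/2)ε.
Take δ = min(5/2, (5/2)ε). Then 0 < |s + 5| < δ gives both |s + 5| < 5/2 and |s + 5| < (5/2)ε, so |5/s + 1| < ε.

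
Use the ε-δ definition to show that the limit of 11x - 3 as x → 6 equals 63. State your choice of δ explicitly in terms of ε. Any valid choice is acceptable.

δ = ε/11

Let ε > 0 be given. We need δ > 0 so that 0 < |x − 6| < δ implies |(11x - 3) − 63| < ε.
Since (11x - 3) − 63 = 11(x − 6), we have |(11x - 3) − 63| = 11|x − 6|.
So 11|x − 6| < ε exactly when |x − 6| < ε/11.
Choosing δ = ε/11 gives |(11x - 3) − 63| = 11|x − 6| < ε whenever |x − 6| < δ.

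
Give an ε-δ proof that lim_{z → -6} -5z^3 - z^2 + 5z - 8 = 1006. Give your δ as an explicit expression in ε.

δ = min(2, ε/721)

Let ε > 0. We want δ > 0 such that 0 < |z + 6| < δ implies |(-5z^3 - z^2 + 5z - 8) − 1006| < ε.
(-5z^3 - z^2 + 5z - 8) − 1006 = -5z^3 - z^2 + 5z - 1014 = (z + 6)(-5z^2 + 29z - 169).
So |(-5z^3 - z^2 + 5z - 8) − 1006| = |z + 6|·|-5z^2 + 29z - 169|.
Assume first that |z + 6| < 2, so |z| < 8. Then |-5z^2 + 29z - 169| ≤ 5·8^2 + 29·8 + 169 = 721.
Hence |(-5z^3 - z^2 + 5z - 8) − 1006| ≤ 721|z + 6| < ε provided |z + 6| < ε/721.
Take δ = min(2, ε/721). Then 0 < |z + 6| < δ gives both |z + 6| < 2 and |z + 6| < ε/721, so |(-5z^3 - z^2 + 5z - 8) − 1006| < ε.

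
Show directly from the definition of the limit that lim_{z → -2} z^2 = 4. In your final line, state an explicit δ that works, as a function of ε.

δ = min(1, ε/5)

Let ε > 0. We seek δ > 0 with 0 < |z + 2| < δ ⇒ |z^2 − 4| < ε.
Factor: z^2 − 4 = (z + 2)(z - 2), so |z^2 − 4| = |z + 2|·|z - 2|.
Restrict δ ≤ 1. Then |z + 2| < 1 gives |z| < 3, so by the triangle inequality |z - 2| ≤ 3 + 2 = 5.
Hence |z^2 − 4| ≤ 5|z + 2|, which is < ε once |z + 2| < ε/5.
Take δ = min(1, ε/5). If 0 < |z + 2| < δ then both bounds hold and |z^2 − 4| ≤ 5|z + 2| < 5·(ε/5) = ε.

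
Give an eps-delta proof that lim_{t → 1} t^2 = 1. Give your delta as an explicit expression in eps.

delta = min(2, eps/4)

Fix eps > 0. We seek delta > 0 with 0 < |t − 1| < delta ⇒ |t^2 − 1| < eps.
Factor: t^2 − 1 = (t − 1)(t + 1), so |t^2 − 1| = |t − 1|·|t + 1|.
Restrict delta ≤ 2. Then |t − 1| < 2 gives |t| < 3, so by the triangle inequality |t + 1| ≤ 3 + 1 = 4.
Hence |t^2 − 1| ≤ 4|t − 1|, which is < eps once |t − 1| < eps/4.
Take delta = min(2, eps/4). If 0 < |t − 1| < delta then both bounds hold and |t^2 − 1| ≤ 4|t − 1| < 4·(eps/4) = eps.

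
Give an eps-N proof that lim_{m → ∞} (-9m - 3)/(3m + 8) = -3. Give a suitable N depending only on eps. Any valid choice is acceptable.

N = 7/eps

Let eps > 0 be given. For m ≥ 1, |(-9m - 3)/(3m + 8) + 3| = |63|/(3(3m + 8)) = 63/(3(3m + 8)).
Since 3m + 8 ≥ 3m for m ≥ 1, this is ≤ 63/(3·3m) = 7/m.
So |(-9m - 3)/(3m + 8) + 3| < eps whenever m > 7/eps.
Take N = 7/eps. If m > N then |(-9m - 3)/(3m + 8) + 3| ≤ 7/m < eps.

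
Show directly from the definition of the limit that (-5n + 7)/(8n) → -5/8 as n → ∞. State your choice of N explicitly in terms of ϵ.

N = (7/8)/ϵ

Fix ϵ > 0. For n ≥ 1, |(-5n + 7)/(8n) + 5/8| = |56|/(8(8n)) = 56/(8(8n)).
Since 8n ≥ 8n for n ≥ 1, this is ≤ 56/(8·8n) = (7/8)/n.
So |(-5n + 7)/(8n) + 5/8| < ϵ whenever n > (7/8)/ϵ.
Take N = (7/8)/ϵ. If n > N then |(-5n + 7)/(8n) + 5/8| ≤ (7/8)/n < ϵ.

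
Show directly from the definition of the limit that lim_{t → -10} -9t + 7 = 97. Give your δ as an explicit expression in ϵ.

Let ϵ > 0 be given. We need δ > 0 so that 0 < |t + 10| < δ implies |(-9t + 7) − 97| < ϵ.
|(-9t + 7) − 97| = |-9t - 90| = 9|t + 10|.
Thus it suffices that |t + 10| < ϵ/9.
Take δ = ϵ/9. If 0 < |t + 10| < δ then |(-9t + 7) − 97| = 9|t + 10| < 9·(ϵ/9) = ϵ.

δ = ϵ/9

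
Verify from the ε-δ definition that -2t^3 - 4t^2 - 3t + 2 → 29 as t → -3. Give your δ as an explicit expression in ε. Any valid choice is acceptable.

δ = min(1, ε/49)

Let ε > 0 be given. We want δ > 0 such that 0 < |t + 3| < δ implies |(-2t^3 - 4t^2 - 3t + 2) − 29| < ε.
(-2t^3 - 4t^2 - 3t + 2) − 29 = -2t^3 - 4t^2 - 3t - 27 = (t + 3)(-2t^2 + 2t - 9).
So |(-2t^3 - 4t^2 - 3t + 2) − 29| = |t + 3|·|-2t^2 + 2t - 9|.
Require δ ≤ 1. Then |t + 3| < 1 gives |t| < 4, and by the triangle inequality |-2t^2 + 2t - 9| ≤ 2·4^2 + 2·4 + 9 = 49.
Hence |(-2t^3 - 4t^2 - 3t + 2) − 29| ≤ 49|t + 3| < ε provided |t + 3| < ε/49.
Take δ = min(1, ε/49). Then 0 < |t + 3| < δ gives both |t + 3| < 1 and |t + 3| < ε/49, so |(-2t^3 - 4t^2 - 3t + 2) − 29| < ε.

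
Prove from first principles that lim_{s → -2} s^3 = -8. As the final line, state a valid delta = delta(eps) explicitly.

delta = min(1, eps/19)

Fix eps > 0. We seek delta > 0 with 0 < |s + 2| < delta ⇒ |s^3 + 8| < eps.
Factor: s^3 + 8 = (s + 2)(s^2 - 2s + 4), so |s^3 + 8| = |s + 2|·|s^2 - 2s + 4|.
Impose delta ≤ 1 so that |s| < 3; then |s^2 - 2s + 4| ≤ 19.
Hence |s^3 + 8| ≤ 19|s + 2|, which is < eps once |s + 2| < eps/19.
Take delta = min(1, eps/19). If 0 < |s + 2| < delta then both bounds hold and |s^3 + 8| ≤ 19|s + 2| < 19·(eps/19) = eps.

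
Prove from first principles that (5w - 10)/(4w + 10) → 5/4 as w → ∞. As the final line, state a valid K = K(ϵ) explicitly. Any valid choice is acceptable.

Let ϵ > 0. We seek K > 0 such that w > K implies |(5w - 10)/(4w + 10) − (5/4)| < ϵ.
(5w - 10)/(4w + 10) − (5/4) = (4(5w - 10) − 5(4w + 10)) / (4(4w + 10)) = -90/(4(4w + 10)).
For w > 0 we have 4w + 10 > 4w, so |(5w - 10)/(4w + 10) − (5/4)| = 90/(4(4w + 10)) < 90/(4·4w) = (45/8)/w.
Thus |(5w - 10)/(4w + 10) − (5/4)| < ϵ whenever w > (45/8)/ϵ.
Take K = (45/8)/ϵ. If w > K then |(5w - 10)/(4w + 10) − (5/4)| < (45/8)/w < ϵ.

K = (45/8)/ϵ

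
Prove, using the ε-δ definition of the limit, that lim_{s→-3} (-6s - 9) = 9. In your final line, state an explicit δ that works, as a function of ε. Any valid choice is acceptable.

Let ε > 0 be given. We need δ > 0 so that 0 < |s + 3| < δ implies |(-6s - 9) − 9| < ε.
|(-6s - 9) − 9| = |-6s - 18| = 6|s + 3|.
Thus it suffices that |s + 3| < ε/6.
Choosing δ = ε/6 gives |(-6s - 9) − 9| = 6|s + 3| < ε whenever |s + 3| < δ.

δ = ε/6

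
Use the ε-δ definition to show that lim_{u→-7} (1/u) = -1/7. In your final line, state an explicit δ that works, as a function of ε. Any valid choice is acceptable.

δ = min(7/2, (49/2)ε)

Let ε > 0. We seek δ > 0 such that 0 < |u + 7| < δ implies |1/u + 1/7| < ε.
|1/u + 1/7| = |-7 − u|/(7·|u|) = |u + 7|/(7|u|).
Restrict δ ≤ 7/2. Then |u + 7| < 7/2 gives |u| > 7/2, so 7|u| > 49/2.
Then |1/u + 1/7| < |u + 7|/(49/2), which is < ε when |u + 7| < (49/2)ε.
Take δ = min(7/2, (49/2)ε). Then 0 < |u + 7| < δ gives both |u + 7| < 7/2 and |u + 7| < (49/2)ε, so |1/u + 1/7| < ε.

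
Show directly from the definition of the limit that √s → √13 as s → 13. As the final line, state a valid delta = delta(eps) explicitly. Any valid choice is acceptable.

delta = min(13, √13·eps)

Let eps > 0. We want delta > 0 such that 0 < |s − 13| < delta implies |√s − √13| < eps.
Rationalise: √s − √13 = (s − 13)/(√s + √13), so |√s − √13| = |s − 13|/(√s + √13).
Restrict delta ≤ 13 so that |s − 13| < 13 forces s > 0, and then √s + √13 > √13.
Hence |√s − √13| < |s − 13|/√13, which is < eps once |s − 13| < √13·eps.
Take delta = min(13, √13·eps). If 0 < |s − 13| < delta then s > 0 and |√s − √13| < |s − 13|/√13 < eps.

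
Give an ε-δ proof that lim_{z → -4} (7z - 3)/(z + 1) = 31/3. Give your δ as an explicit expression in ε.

δ = min(3/2, (9/20)ε)

Suppose ε > 0. We want δ > 0 with 0 < |z + 4| < δ ⇒ |(7z - 3)/(z + 1) − (31/3)| < ε.
Combining over a common denominator, (7z - 3)/(z + 1) − (31/3) = [(7z - 3)·(-3) − (-31)·(z + 1)] / [(-3)·(z + 1)] = 10(z + 4) / ((-3)(z + 1)).
So |(7z - 3)/(z + 1) − (31/3)| = 10|z + 4| / (3·|z + 1|).
Restrict δ ≤ 3/2. Then |z + 4| < 3/2 gives |z + 1| = |(z + 4) + (-3)| ≥ 3 − 3/2 = 3/2.
Hence |(7z - 3)/(z + 1) − (31/3)| < 10|z + 4|/(3·(3/2)) = (20/9)|z + 4|, which is < ε once |z + 4| < (9/20)ε.
Take δ = min(3/2, (9/20)ε). Then 0 < |z + 4| < δ forces both bounds, so |(7z - 3)/(z + 1) − (31/3)| < ε.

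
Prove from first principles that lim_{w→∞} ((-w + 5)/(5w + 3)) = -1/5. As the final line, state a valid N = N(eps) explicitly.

N = (28/25)/eps

Suppose eps > 0. We seek N > 0 such that w > N implies |(-w + 5)/(5w + 3) + 1/5| < eps.
(-w + 5)/(5w + 3) + 1/5 = (5(-w + 5) − (-1)(5w + 3)) / (5(5w + 3)) = 28/(5(5w + 3)).
For w > 0 we have 5w + 3 > 5w, so |(-w + 5)/(5w + 3) + 1/5| = 28/(5(5w + 3)) < 28/(5·5w) = (28/25)/w.
Thus |(-w + 5)/(5w + 3) + 1/5| < eps whenever w > (28/25)/eps.
Take N = (28/25)/eps. If w > N then |(-w + 5)/(5w + 3) + 1/5| < (28/25)/w < eps.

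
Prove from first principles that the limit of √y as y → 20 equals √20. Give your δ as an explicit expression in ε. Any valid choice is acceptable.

δ = min(20, √20·ε)

Suppose ε > 0. We want δ > 0 such that 0 < |y − 20| < δ implies |√y − √20| < ε.
Rationalise: √y − √20 = (y − 20)/(√y + √20), so |√y − √20| = |y − 20|/(√y + √20).
Restrict δ ≤ 20 so that |y − 20| < 20 forces y > 0, and then √y + √20 > √20.
Hence |√y − √20| < |y − 20|/√20, which is < ε once |y − 20| < √20·ε.
Take δ = min(20, √20·ε). If 0 < |y − 20| < δ then y > 0 and |√y − √20| < |y − 20|/√20 < ε.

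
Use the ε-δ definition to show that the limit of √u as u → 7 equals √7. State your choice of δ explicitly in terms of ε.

δ = min(7, √7·ε)

Fix ε > 0. We want δ > 0 such that 0 < |u − 7| < δ implies |√u − √7| < ε.
Rationalise: √u − √7 = (u − 7)/(√u + √7), so |√u − √7| = |u − 7|/(√u + √7).
Restrict δ ≤ 7 so that |u − 7| < 7 forces u > 0, and then √u + √7 > √7.
Hence |√u − √7| < |u − 7|/√7, which is < ε once |u − 7| < √7·ε.
Take δ = min(7, √7·ε). If 0 < |u − 7| < δ then u > 0 and |√u − √7| < |u − 7|/√7 < ε.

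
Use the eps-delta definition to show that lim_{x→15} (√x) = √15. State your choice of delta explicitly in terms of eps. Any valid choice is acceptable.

Let eps > 0. We want delta > 0 such that 0 < |x − 15| < delta implies |√x − √15| < eps.
Multiplying by the conjugate, |√x − √15| = |x − 15|/(√x + √15).
Restrict delta ≤ 15 so that |x − 15| < 15 forces x > 0, and then √x + √15 > √15.
Hence |√x − √15| < |x − 15|/√15, which is < eps once |x − 15| < √15·eps.
Take delta = min(15, √15·eps). If 0 < |x − 15| < delta then x > 0 and |√x − √15| < |x − 15|/√15 < eps.

delta = min(15, √15·eps)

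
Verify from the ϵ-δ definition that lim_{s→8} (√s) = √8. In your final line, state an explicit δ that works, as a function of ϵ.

δ = min(8, √8·ϵ)

Fix ϵ > 0. We want δ > 0 such that 0 < |s − 8| < δ implies |√s − √8| < ϵ.
Rationalise: √s − √8 = (s − 8)/(√s + √8), so |√s − √8| = |s − 8|/(√s + √8).
Restrict δ ≤ 8 so that |s − 8| < 8 forces s > 0, and then √s + √8 > √8.
Hence |√s − √8| < |s − 8|/√8, which is < ϵ once |s − 8| < √8·ϵ.
Take δ = min(8, √8·ϵ). If 0 < |s − 8| < δ then s > 0 and |√s − √8| < |s − 8|/√8 < ϵ.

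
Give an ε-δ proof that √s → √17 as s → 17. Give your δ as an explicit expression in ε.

Let ε > 0. We want δ > 0 such that 0 < |s − 17| < δ implies |√s − √17| < ε.
Rationalise: √s − √17 = (s − 17)/(√s + √17), so |√s − √17| = |s − 17|/(√s + √17).
Restrict δ ≤ 17 so that |s − 17| < 17 forces s > 0, and then √s + √17 > √17.
Hence |√s − √17| < |s − 17|/√17, which is < ε once |s − 17| < √17·ε.
Take δ = min(17, √17·ε). If 0 < |s − 17| < δ then s > 0 and |√s − √17| < |s − 17|/√17 < ε.

δ = min(17, √17·ε)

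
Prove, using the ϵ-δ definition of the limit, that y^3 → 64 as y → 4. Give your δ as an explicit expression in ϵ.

δ = min(2, ϵ/76)

Let ϵ > 0 be given. We seek δ > 0 with 0 < |y − 4| < δ ⇒ |y^3 − 64| < ϵ.
Factor: y^3 − 64 = (y − 4)(y^2 + 4y + 16), so |y^3 − 64| = |y − 4|·|y^2 + 4y + 16|.
Impose δ ≤ 2 so that |y| < 6; then |y^2 + 4y + 16| ≤ 76.
Hence |y^3 − 64| ≤ 76|y − 4|, which is < ϵ once |y − 4| < ϵ/76.
Take δ = min(2, ϵ/76). If 0 < |y − 4| < δ then both bounds hold and |y^3 − 64| ≤ 76|y − 4| < 76·(ϵ/76) = ϵ.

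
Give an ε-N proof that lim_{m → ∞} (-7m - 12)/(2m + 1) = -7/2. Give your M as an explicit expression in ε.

M = (17/4)/ε

Let ε > 0 be given. For m ≥ 1, |(-7m - 12)/(2m + 1) + 7/2| = |-17|/(2(2m + 1)) = 17/(2(2m + 1)).
Since 2m + 1 ≥ 2m for m ≥ 1, this is ≤ 17/(2·2m) = (17/4)/m.
So |(-7m - 12)/(2m + 1) + 7/2| < ε whenever m > (17/4)/ε.
Take M = (17/4)/ε. If m > M then |(-7m - 12)/(2m + 1) + 7/2| ≤ (17/4)/m < ε.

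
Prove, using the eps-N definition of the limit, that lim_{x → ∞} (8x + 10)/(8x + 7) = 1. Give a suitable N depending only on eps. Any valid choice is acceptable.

Suppose eps > 0. We seek N > 0 such that x > N implies |(8x + 10)/(8x + 7) − 1| < eps.
(8x + 10)/(8x + 7) − 1 = (8(8x + 10) − 8(8x + 7)) / (8(8x + 7)) = 24/(8(8x + 7)).
For x > 0 we have 8x + 7 > 8x, so |(8x + 10)/(8x + 7) − 1| = 24/(8(8x + 7)) < 24/(8·8x) = (3/8)/x.
Thus |(8x + 10)/(8x + 7) − 1| < eps whenever x > (3/8)/eps.
Take N = (3/8)/eps. If x > N then |(8x + 10)/(8x + 7) − 1| < (3/8)/x < eps.

N = (3/8)/eps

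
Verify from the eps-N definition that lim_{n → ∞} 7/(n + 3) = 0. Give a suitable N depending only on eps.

N = 7/eps

Let eps > 0. For n ≥ 1, |7/(n + 3) − 0| = 7/(n + 3) ≤ 7/n.
We need 7/n < eps, i.e. n > 7/eps.
Take N = 7/eps. If n > N then |7/(n + 3)| ≤ 7/n < eps.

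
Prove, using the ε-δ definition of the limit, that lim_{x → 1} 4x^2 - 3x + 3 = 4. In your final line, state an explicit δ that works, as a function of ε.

δ = min(2, ε/13)

Let ε > 0 be given. We want δ > 0 such that 0 < |x − 1| < δ implies |(4x^2 - 3x + 3) − 4| < ε.
(4x^2 - 3x + 3) − 4 = 4x^2 - 3x - 1 = (x − 1)(4x + 1).
So |(4x^2 - 3x + 3) − 4| = |x − 1|·|4x + 1|.
Assume first that |x − 1| < 2, so |x| < 3. Then |4x + 1| ≤ 4·3 + 1 = 13.
Hence |(4x^2 - 3x + 3) − 4| ≤ 13|x − 1| < ε provided |x − 1| < ε/13.
Take δ = min(2, ε/13). Then 0 < |x − 1| < δ gives both |x − 1| < 2 and |x − 1| < ε/13, so |(4x^2 - 3x + 3) − 4| < ε.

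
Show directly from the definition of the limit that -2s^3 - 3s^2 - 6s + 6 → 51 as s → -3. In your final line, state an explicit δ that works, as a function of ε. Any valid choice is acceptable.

Suppose ε > 0. We want δ > 0 such that 0 < |s + 3| < δ implies |(-2s^3 - 3s^2 - 6s + 6) − 51| < ε.
(-2s^3 - 3s^2 - 6s + 6) − 51 = -2s^3 - 3s^2 - 6s - 45 = (s + 3)(-2s^2 + 3s - 15).
So |(-2s^3 - 3s^2 - 6s + 6) − 51| = |s + 3|·|-2s^2 + 3s - 15|.
Require δ ≤ 1. Then |s + 3| < 1 gives |s| < 4, and by the triangle inequality |-2s^2 + 3s - 15| ≤ 2·4^2 + 3·4 + 15 = 59.
Hence |(-2s^3 - 3s^2 - 6s + 6) − 51| ≤ 59|s + 3| < ε provided |s + 3| < ε/59.
Take δ = min(1, ε/59). Then 0 < |s + 3| < δ gives both |s + 3| < 1 and |s + 3| < ε/59, so |(-2s^3 - 3s^2 - 6s + 6) − 51| < ε.

δ = min(1, ε/59)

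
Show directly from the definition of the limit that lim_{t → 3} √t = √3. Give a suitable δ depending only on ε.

Suppose ε > 0. We want δ > 0 such that 0 < |t − 3| < δ implies |√t − √3| < ε.
Multiplying by the conjugate, |√t − √3| = |t − 3|/(√t + √3).
Restrict δ ≤ 3 so that |t − 3| < 3 forces t > 0, and then √t + √3 > √3.
Hence |√t − √3| < |t − 3|/√3, which is < ε once |t − 3| < √3·ε.
Take δ = min(3, √3·ε). If 0 < |t − 3| < δ then t > 0 and |√t − √3| < |t − 3|/√3 < ε.

δ = min(3, √3·ε)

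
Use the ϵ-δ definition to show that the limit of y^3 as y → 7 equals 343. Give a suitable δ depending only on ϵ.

δ = min(2, ϵ/193)

Suppose ϵ > 0. We seek δ > 0 with 0 < |y − 7| < δ ⇒ |y^3 − 343| < ϵ.
Factor: y^3 − 343 = (y − 7)(y^2 + 7y + 49), so |y^3 − 343| = |y − 7|·|y^2 + 7y + 49|.
Impose δ ≤ 2 so that |y| < 9; then |y^2 + 7y + 49| ≤ 193.
Hence |y^3 − 343| ≤ 193|y − 7|, which is < ϵ once |y − 7| < ϵ/193.
Take δ = min(2, ϵ/193). If 0 < |y − 7| < δ then both bounds hold and |y^3 − 343| ≤ 193|y − 7| < 193·(ϵ/193) = ϵ.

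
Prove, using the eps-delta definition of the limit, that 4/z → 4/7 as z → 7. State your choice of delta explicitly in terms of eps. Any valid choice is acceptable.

Let eps > 0. We seek delta > 0 such that 0 < |z − 7| < delta implies |4/z − (4/7)| < eps.
|4/z − (4/7)| = 4·|7 − z|/(7·|z|) = 4|z − 7|/(7|z|).
Restrict delta ≤ 7/2. Then |z − 7| < 7/2 gives |z| > 7/2, so 7|z| > 49/2.
Then |4/z − (4/7)| < 4|z − 7|/(49/2), which is < eps when |z − 7| < (49/8)eps.
Take delta = min(7/2, (49/8)eps). Then 0 < |z − 7| < delta gives both |z − 7| < 7/2 and |z − 7| < (49/8)eps, so |4/z − (4/7)| < eps.

delta = min(7/2, (49/8)eps)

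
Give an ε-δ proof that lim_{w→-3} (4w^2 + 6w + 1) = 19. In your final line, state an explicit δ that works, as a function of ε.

Let ε > 0 be given. We want δ > 0 such that 0 < |w + 3| < δ implies |(4w^2 + 6w + 1) − 19| < ε.
(4w^2 + 6w + 1) − 19 = 4w^2 + 6w - 18 = (w + 3)(4w - 6).
So |(4w^2 + 6w + 1) − 19| = |w + 3|·|4w - 6|.
Assume first that |w + 3| < 1, so |w| < 4. Then |4w - 6| ≤ 4·4 + 6 = 22.
Hence |(4w^2 + 6w + 1) − 19| ≤ 22|w + 3| < ε provided |w + 3| < ε/22.
Choosing δ = min(1, ε/22) ensures both conditions, hence |(4w^2 + 6w + 1) − 19| < ε.

δ = min(1, ε/22)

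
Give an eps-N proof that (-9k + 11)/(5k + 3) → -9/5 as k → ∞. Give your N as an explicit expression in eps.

Fix eps > 0. For k ≥ 1, |(-9k + 11)/(5k + 3) + 9/5| = |82|/(5(5k + 3)) = 82/(5(5k + 3)).
Since 5k + 3 ≥ 5k for k ≥ 1, this is ≤ 82/(5·5k) = (82/25)/k.
So |(-9k + 11)/(5k + 3) + 9/5| < eps whenever k > (82/25)/eps.
Take N = (82/25)/eps. If k > N then |(-9k + 11)/(5k + 3) + 9/5| ≤ (82/25)/k < eps.

N = (82/25)/eps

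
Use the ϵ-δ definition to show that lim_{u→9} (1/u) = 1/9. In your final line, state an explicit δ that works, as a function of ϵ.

Suppose ϵ > 0. We seek δ > 0 such that 0 < |u − 9| < δ implies |1/u − (1/9)| < ϵ.
|1/u − (1/9)| = |9 − u|/(9·|u|) = |u − 9|/(9|u|).
Restrict δ ≤ 9/2. Then |u − 9| < 9/2 gives |u| > 9/2, so 9|u| > 81/2.
Then |1/u − (1/9)| < |u − 9|/(81/2), which is < ϵ when |u − 9| < (81/2)ϵ.
Take δ = min(9/2, (81/2)ϵ). Then 0 < |u − 9| < δ gives both |u − 9| < 9/2 and |u − 9| < (81/2)ϵ, so |1/u − (1/9)| < ϵ.

δ = min(9/2, (81/2)ϵ)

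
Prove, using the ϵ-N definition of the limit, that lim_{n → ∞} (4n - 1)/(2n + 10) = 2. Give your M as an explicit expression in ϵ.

M = (21/2)/ϵ

Let ϵ > 0. For n ≥ 1, |(4n - 1)/(2n + 10) − 2| = |-42|/(2(2n + 10)) = 42/(2(2n + 10)).
Since 2n + 10 ≥ 2n for n ≥ 1, this is ≤ 42/(2·2n) = (21/2)/n.
So |(4n - 1)/(2n + 10) − 2| < ϵ whenever n > (21/2)/ϵ.
Take M = (21/2)/ϵ. If n > M then |(4n - 1)/(2n + 10) − 2| ≤ (21/2)/n < ϵ.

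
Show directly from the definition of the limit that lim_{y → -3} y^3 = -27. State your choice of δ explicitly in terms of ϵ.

Fix ϵ > 0. We seek δ > 0 with 0 < |y + 3| < δ ⇒ |y^3 + 27| < ϵ.
Factor: y^3 + 27 = (y + 3)(y^2 - 3y + 9), so |y^3 + 27| = |y + 3|·|y^2 - 3y + 9|.
Restrict δ ≤ 2. Then |y + 3| < 2 gives |y| < 5, so by the triangle inequality |y^2 - 3y + 9| ≤ 5^2 + 3·5 + 9 = 49.
Hence |y^3 + 27| ≤ 49|y + 3|, which is < ϵ once |y + 3| < ϵ/49.
Take δ = min(2, ϵ/49). If 0 < |y + 3| < δ then both bounds hold and |y^3 + 27| ≤ 49|y + 3| < 49·(ϵ/49) = ϵ.

δ = min(2, ϵ/49)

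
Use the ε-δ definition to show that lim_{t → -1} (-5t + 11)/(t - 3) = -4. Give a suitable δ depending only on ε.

δ = min(2, 2ε)

Let ε > 0 be given. We want δ > 0 with 0 < |t + 1| < δ ⇒ |(-5t + 11)/(t - 3) + 4| < ε.
Combining over a common denominator, (-5t + 11)/(t - 3) + 4 = [(-5t + 11)·(-4) − 16·(t - 3)] / [(-4)·(t - 3)] = 4(t + 1) / ((-4)(t - 3)).
So |(-5t + 11)/(t - 3) + 4| = 4|t + 1| / (4·|t − 3|).
Restrict δ ≤ 2. Then |t + 1| < 2 gives |t − 3| = |(t + 1) + (-4)| ≥ 4 − 2 = 2.
Hence |(-5t + 11)/(t - 3) + 4| < 4|t + 1|/(4·2) = (1/2)|t + 1|, which is < ε once |t + 1| < 2ε.
Take δ = min(2, 2ε). Then 0 < |t + 1| < δ forces both bounds, so |(-5t + 11)/(t - 3) + 4| < ε.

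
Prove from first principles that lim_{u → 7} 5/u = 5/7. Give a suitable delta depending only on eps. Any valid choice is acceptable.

Let eps > 0 be given. We seek delta > 0 such that 0 < |u − 7| < delta implies |5/u − (5/7)| < eps.
|5/u − (5/7)| = 5·|7 − u|/(7·|u|) = 5|u − 7|/(7|u|).
Require delta ≤ 7/2 so that |u| > 7 − 7/2 = 7/2, hence 7|u| > 49/2.
Then |5/u − (5/7)| < 5|u − 7|/(49/2), which is < eps when |u − 7| < (49/10)eps.
Take delta = min(7/2, (49/10)eps). Then 0 < |u − 7| < delta gives both |u − 7| < 7/2 and |u − 7| < (49/10)eps, so |5/u − (5/7)| < eps.

delta = min(7/2, (49/10)eps)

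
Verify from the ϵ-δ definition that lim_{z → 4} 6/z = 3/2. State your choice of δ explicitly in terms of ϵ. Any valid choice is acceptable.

Suppose ϵ > 0. We seek δ > 0 such that 0 < |z − 4| < δ implies |6/z − (3/2)| < ϵ.
|6/z − (3/2)| = 6·|4 − z|/(4·|z|) = 6|z − 4|/(4|z|).
Restrict δ ≤ 2. Then |z − 4| < 2 gives |z| > 2, so 4|z| > 8.
Then |6/z − (3/2)| < 6|z − 4|/8, which is < ϵ when |z − 4| < (4/3)ϵ.
Take δ = min(2, (4/3)ϵ). Then 0 < |z − 4| < δ gives both |z − 4| < 2 and |z − 4| < (4/3)ϵ, so |6/z − (3/2)| < ϵ.

δ = min(2, (4/3)ϵ)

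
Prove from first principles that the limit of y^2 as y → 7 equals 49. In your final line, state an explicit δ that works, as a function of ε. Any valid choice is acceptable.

δ = min(1, ε/15)

Suppose ε > 0. We seek δ > 0 with 0 < |y − 7| < δ ⇒ |y^2 − 49| < ε.
Factor: y^2 − 49 = (y − 7)(y + 7), so |y^2 − 49| = |y − 7|·|y + 7|.
Impose δ ≤ 1 so that |y| < 8; then |y + 7| ≤ 15.
Hence |y^2 − 49| ≤ 15|y − 7|, which is < ε once |y − 7| < ε/15.
Take δ = min(1, ε/15). If 0 < |y − 7| < δ then both bounds hold and |y^2 − 49| ≤ 15|y − 7| < 15·(ε/15) = ε.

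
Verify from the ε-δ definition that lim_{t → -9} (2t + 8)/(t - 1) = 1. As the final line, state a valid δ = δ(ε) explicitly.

δ = min(5, 5ε)

Let ε > 0 be given. We want δ > 0 with 0 < |t + 9| < δ ⇒ |(2t + 8)/(t - 1) − 1| < ε.
Combining over a common denominator, (2t + 8)/(t - 1) − 1 = [(2t + 8)·(-10) − (-10)·(t - 1)] / [(-10)·(t - 1)] = -10(t + 9) / ((-10)(t - 1)).
So |(2t + 8)/(t - 1) − 1| = 10|t + 9| / (10·|t − 1|).
Restrict δ ≤ 5. Then |t + 9| < 5 gives |t − 1| = |(t + 9) + (-10)| ≥ 10 − 5 = 5.
Hence |(2t + 8)/(t - 1) − 1| < 10|t + 9|/(10·5) = (1/5)|t + 9|, which is < ε once |t + 9| < 5ε.
Take δ = min(5, 5ε). Then 0 < |t + 9| < δ forces both bounds, so |(2t + 8)/(t - 1) − 1| < ε.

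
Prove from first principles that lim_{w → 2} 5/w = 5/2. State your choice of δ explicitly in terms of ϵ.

δ = min(1, (2/5)ϵ)

Let ϵ > 0 be given. We seek δ > 0 such that 0 < |w − 2| < δ implies |5/w − (5/2)| < ϵ.
|5/w − (5/2)| = 5·|2 − w|/(2·|w|) = 5|w − 2|/(2|w|).
Restrict δ ≤ 1. Then |w − 2| < 1 gives |w| > 1, so 2|w| > 2.
Then |5/w − (5/2)| < 5|w − 2|/2, which is < ϵ when |w − 2| < (2/5)ϵ.
Take δ = min(1, (2/5)ϵ). Then 0 < |w − 2| < δ gives both |w − 2| < 1 and |w − 2| < (2/5)ϵ, so |5/w − (5/2)| < ϵ.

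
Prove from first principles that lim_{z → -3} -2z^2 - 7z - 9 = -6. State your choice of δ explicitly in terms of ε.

δ = min(1, ε/9)

Fix ε > 0. We want δ > 0 such that 0 < |z + 3| < δ implies |(-2z^2 - 7z - 9) + 6| < ε.
(-2z^2 - 7z - 9) + 6 = -2z^2 - 7z - 3 = (z + 3)(-2z - 1).
So |(-2z^2 - 7z - 9) + 6| = |z + 3|·|-2z - 1|.
Require δ ≤ 1. Then |z + 3| < 1 gives |z| < 4, and by the triangle inequality |-2z - 1| ≤ 2·4 + 1 = 9.
Hence |(-2z^2 - 7z - 9) + 6| ≤ 9|z + 3| < ε provided |z + 3| < ε/9.
Take δ = min(1, ε/9). Then 0 < |z + 3| < δ gives both |z + 3| < 1 and |z + 3| < ε/9, so |(-2z^2 - 7z - 9) + 6| < ε.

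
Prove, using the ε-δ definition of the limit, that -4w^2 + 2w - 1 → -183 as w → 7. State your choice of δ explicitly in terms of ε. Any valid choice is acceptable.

Let ε > 0. We want δ > 0 such that 0 < |w − 7| < δ implies |(-4w^2 + 2w - 1) + 183| < ε.
(-4w^2 + 2w - 1) + 183 = -4w^2 + 2w + 182 = (w − 7)(-4w - 26).
So |(-4w^2 + 2w - 1) + 183| = |w − 7|·|-4w - 26|.
Require δ ≤ 1. Then |w − 7| < 1 gives |w| < 8, and by the triangle inequality |-4w - 26| ≤ 4·8 + 26 = 58.
Hence |(-4w^2 + 2w - 1) + 183| ≤ 58|w − 7| < ε provided |w − 7| < ε/58.
Take δ = min(1, ε/58). Then 0 < |w − 7| < δ gives both |w − 7| < 1 and |w − 7| < ε/58, so |(-4w^2 + 2w - 1) + 183| < ε.

δ = min(1, ε/58)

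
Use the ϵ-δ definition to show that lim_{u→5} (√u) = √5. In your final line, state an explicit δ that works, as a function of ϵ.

δ = min(5, √5·ϵ)

Fix ϵ > 0. We want δ > 0 such that 0 < |u − 5| < δ implies |√u − √5| < ϵ.
Multiplying by the conjugate, |√u − √5| = |u − 5|/(√u + √5).
Restrict δ ≤ 5 so that |u − 5| < 5 forces u > 0, and then √u + √5 > √5.
Hence |√u − √5| < |u − 5|/√5, which is < ϵ once |u − 5| < √5·ϵ.
Take δ = min(5, √5·ϵ). If 0 < |u − 5| < δ then u > 0 and |√u − √5| < |u − 5|/√5 < ϵ.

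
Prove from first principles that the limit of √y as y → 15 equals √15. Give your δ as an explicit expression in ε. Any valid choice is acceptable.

δ = min(15, √15·ε)

Fix ε > 0. We want δ > 0 such that 0 < |y − 15| < δ implies |√y − √15| < ε.
Rationalise: √y − √15 = (y − 15)/(√y + √15), so |√y − √15| = |y − 15|/(√y + √15).
Restrict δ ≤ 15 so that |y − 15| < 15 forces y > 0, and then √y + √15 > √15.
Hence |√y − √15| < |y − 15|/√15, which is < ε once |y − 15| < √15·ε.
Take δ = min(15, √15·ε). If 0 < |y − 15| < δ then y > 0 and |√y − √15| < |y − 15|/√15 < ε.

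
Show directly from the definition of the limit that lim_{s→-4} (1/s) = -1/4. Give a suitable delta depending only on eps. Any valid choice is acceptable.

Let eps > 0. We seek delta > 0 such that 0 < |s + 4| < delta implies |1/s + 1/4| < eps.
|1/s + 1/4| = |-4 − s|/(4·|s|) = |s + 4|/(4|s|).
Require delta ≤ 2 so that |s| > 4 − 2 = 2, hence 4|s| > 8.
Then |1/s + 1/4| < |s + 4|/8, which is < eps when |s + 4| < 8eps.
Take delta = min(2, 8eps). Then 0 < |s + 4| < delta gives both |s + 4| < 2 and |s + 4| < 8eps, so |1/s + 1/4| < eps.

delta = min(2, 8eps)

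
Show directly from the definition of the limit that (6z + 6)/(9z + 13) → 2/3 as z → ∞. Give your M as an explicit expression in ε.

Let ε > 0 be given. We seek M > 0 such that z > M implies |(6z + 6)/(9z + 13) − (2/3)| < ε.
(6z + 6)/(9z + 13) − (2/3) = (9(6z + 6) − 6(9z + 13)) / (9(9z + 13)) = -24/(9(9z + 13)).
For z > 0 we have 9z + 13 > 9z, so |(6z + 6)/(9z + 13) − (2/3)| = 24/(9(9z + 13)) < 24/(9·9z) = (8/27)/z.
Thus |(6z + 6)/(9z + 13) − (2/3)| < ε whenever z > (8/27)/ε.
Take M = (8/27)/ε. If z > M then |(6z + 6)/(9z + 13) − (2/3)| < (8/27)/z < ε.

M = (8/27)/ε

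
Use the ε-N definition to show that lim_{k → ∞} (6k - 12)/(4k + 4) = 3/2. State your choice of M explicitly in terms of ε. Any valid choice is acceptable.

Let ε > 0 be given. For k ≥ 1, |(6k - 12)/(4k + 4) − (3/2)| = |-72|/(4(4k + 4)) = 72/(4(4k + 4)).
Since 4k + 4 ≥ 4k for k ≥ 1, this is ≤ 72/(4·4k) = (9/2)/k.
So |(6k - 12)/(4k + 4) − (3/2)| < ε whenever k > (9/2)/ε.
Take M = (9/2)/ε. If k > M then |(6k - 12)/(4k + 4) − (3/2)| ≤ (9/2)/k < ε.

M = (9/2)/ε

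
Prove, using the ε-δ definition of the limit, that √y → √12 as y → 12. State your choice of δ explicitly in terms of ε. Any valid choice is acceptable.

Suppose ε > 0. We want δ > 0 such that 0 < |y − 12| < δ implies |√y − √12| < ε.
Rationalise: √y − √12 = (y − 12)/(√y + √12), so |√y − √12| = |y − 12|/(√y + √12).
Restrict δ ≤ 12 so that |y − 12| < 12 forces y > 0, and then √y + √12 > √12.
Hence |√y − √12| < |y − 12|/√12, which is < ε once |y − 12| < √12·ε.
Take δ = min(12, √12·ε). If 0 < |y − 12| < δ then y > 0 and |√y − √12| < |y − 12|/√12 < ε.

δ = min(12, √12·ε)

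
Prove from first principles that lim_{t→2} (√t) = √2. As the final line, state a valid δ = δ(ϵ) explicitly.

Let ϵ > 0 be given. We want δ > 0 such that 0 < |t − 2| < δ implies |√t − √2| < ϵ.
Multiplying by the conjugate, |√t − √2| = |t − 2|/(√t + √2).
Restrict δ ≤ 2 so that |t − 2| < 2 forces t > 0, and then √t + √2 > √2.
Hence |√t − √2| < |t − 2|/√2, which is < ϵ once |t − 2| < √2·ϵ.
Take δ = min(2, √2·ϵ). If 0 < |t − 2| < δ then t > 0 and |√t − √2| < |t − 2|/√2 < ϵ.

δ = min(2, √2·ϵ)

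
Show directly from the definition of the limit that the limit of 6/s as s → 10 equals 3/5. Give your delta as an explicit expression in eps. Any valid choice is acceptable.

delta = min(5, (25/3)eps)

Let eps > 0. We seek delta > 0 such that 0 < |s − 10| < delta implies |6/s − (3/5)| < eps.
|6/s − (3/5)| = 6·|10 − s|/(10·|s|) = 6|s − 10|/(10|s|).
Restrict delta ≤ 5. Then |s − 10| < 5 gives |s| > 5, so 10|s| > 50.
Then |6/s − (3/5)| < 6|s − 10|/50, which is < eps when |s − 10| < (25/3)eps.
Take delta = min(5, (25/3)eps). Then 0 < |s − 10| < delta gives both |s − 10| < 5 and |s − 10| < (25/3)eps, so |6/s − (3/5)| < eps.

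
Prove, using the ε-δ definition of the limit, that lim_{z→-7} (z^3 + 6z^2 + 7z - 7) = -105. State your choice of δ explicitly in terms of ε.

Fix ε > 0. We want δ > 0 such that 0 < |z + 7| < δ implies |(z^3 + 6z^2 + 7z - 7) + 105| < ε.
(z^3 + 6z^2 + 7z - 7) + 105 = z^3 + 6z^2 + 7z + 98 = (z + 7)(z^2 - z + 14).
So |(z^3 + 6z^2 + 7z - 7) + 105| = |z + 7|·|z^2 - z + 14|.
Assume first that |z + 7| < 1, so |z| < 8. Then |z^2 - z + 14| ≤ 8^2 + 8 + 14 = 86.
Hence |(z^3 + 6z^2 + 7z - 7) + 105| ≤ 86|z + 7| < ε provided |z + 7| < ε/86.
Take δ = min(1, ε/86). Then 0 < |z + 7| < δ gives both |z + 7| < 1 and |z + 7| < ε/86, so |(z^3 + 6z^2 + 7z - 7) + 105| < ε.

δ = min(1, ε/86)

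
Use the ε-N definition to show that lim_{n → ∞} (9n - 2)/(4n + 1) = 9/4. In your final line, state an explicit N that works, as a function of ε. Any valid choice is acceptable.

Let ε > 0. For n ≥ 1, |(9n - 2)/(4n + 1) − (9/4)| = |-17|/(4(4n + 1)) = 17/(4(4n + 1)).
Since 4n + 1 ≥ 4n for n ≥ 1, this is ≤ 17/(4·4n) = (17/16)/n.
So |(9n - 2)/(4n + 1) − (9/4)| < ε whenever n > (17/16)/ε.
Take N = (17/16)/ε. If n > N then |(9n - 2)/(4n + 1) − (9/4)| ≤ (17/16)/n < ε.

N = (17/16)/ε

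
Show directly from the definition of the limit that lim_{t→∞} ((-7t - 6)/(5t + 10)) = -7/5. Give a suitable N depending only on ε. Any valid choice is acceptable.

Let ε > 0. We seek N > 0 such that t > N implies |(-7t - 6)/(5t + 10) + 7/5| < ε.
(-7t - 6)/(5t + 10) + 7/5 = (5(-7t - 6) − (-7)(5t + 10)) / (5(5t + 10)) = 40/(5(5t + 10)).
For t > 0 we have 5t + 10 > 5t, so |(-7t - 6)/(5t + 10) + 7/5| = 40/(5(5t + 10)) < 40/(5·5t) = (8/5)/t.
Thus |(-7t - 6)/(5t + 10) + 7/5| < ε whenever t > (8/5)/ε.
Take N = (8/5)/ε. If t > N then |(-7t - 6)/(5t + 10) + 7/5| < (8/5)/t < ε.

N = (8/5)/ε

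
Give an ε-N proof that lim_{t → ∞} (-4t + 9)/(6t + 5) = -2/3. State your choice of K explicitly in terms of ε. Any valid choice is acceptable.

Let ε > 0 be given. We seek K > 0 such that t > K implies |(-4t + 9)/(6t + 5) + 2/3| < ε.
(-4t + 9)/(6t + 5) + 2/3 = (6(-4t + 9) − (-4)(6t + 5)) / (6(6t + 5)) = 74/(6(6t + 5)).
For t > 0 we have 6t + 5 > 6t, so |(-4t + 9)/(6t + 5) + 2/3| = 74/(6(6t + 5)) < 74/(6·6t) = (37/18)/t.
Thus |(-4t + 9)/(6t + 5) + 2/3| < ε whenever t > (37/18)/ε.
Take K = (37/18)/ε. If t > K then |(-4t + 9)/(6t + 5) + 2/3| < (37/18)/t < ε.

K = (37/18)/ε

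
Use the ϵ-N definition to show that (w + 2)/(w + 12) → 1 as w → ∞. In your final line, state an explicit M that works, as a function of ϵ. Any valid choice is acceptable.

M = 10/ϵ

Let ϵ > 0 be given. We seek M > 0 such that w > M implies |(w + 2)/(w + 12) − 1| < ϵ.
(w + 2)/(w + 12) − 1 = ((w + 2) − (w + 12)) / ((w + 12)) = -10/((w + 12)).
For w > 0 we have w + 12 > w, so |(w + 2)/(w + 12) − 1| = 10/((w + 12)) < 10/(w) = 10/w.
Thus |(w + 2)/(w + 12) − 1| < ϵ whenever w > 10/ϵ.
Take M = 10/ϵ. If w > M then |(w + 2)/(w + 12) − 1| < 10/w < ϵ.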